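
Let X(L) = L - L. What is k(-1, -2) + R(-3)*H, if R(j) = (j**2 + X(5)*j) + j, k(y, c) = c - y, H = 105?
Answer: 629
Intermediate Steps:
X(L) = 0
R(j) = j + j**2 (R(j) = (j**2 + 0*j) + j = (j**2 + 0) + j = j**2 + j = j + j**2)
k(-1, -2) + R(-3)*H = (-2 - 1*(-1)) - 3*(1 - 3)*105 = (-2 + 1) - 3*(-2)*105 = -1 + 6*105 = -1 + 630 = 629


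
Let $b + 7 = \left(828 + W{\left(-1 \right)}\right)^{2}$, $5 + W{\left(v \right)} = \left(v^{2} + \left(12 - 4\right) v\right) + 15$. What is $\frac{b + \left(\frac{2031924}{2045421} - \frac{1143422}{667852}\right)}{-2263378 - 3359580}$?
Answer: $- \frac{157220395417461659}{1280196190648146156} \approx -0.12281$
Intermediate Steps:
$W{\left(v \right)} = 10 + v^{2} + 8 v$ ($W{\left(v \right)} = -5 + \left(\left(v^{2} + \left(12 - 4\right) v\right) + 15\right) = -5 + \left(\left(v^{2} + 8 v\right) + 15\right) = -5 + \left(15 + v^{2} + 8 v\right) = 10 + v^{2} + 8 v$)
$b = 690554$ ($b = -7 + \left(828 + \left(10 + \left(-1\right)^{2} + 8 \left(-1\right)\right)\right)^{2} = -7 + \left(828 + \left(10 + 1 - 8\right)\right)^{2} = -7 + \left(828 + 3\right)^{2} = -7 + 831^{2} = -7 + 690561 = 690554$)
$\frac{b + \left(\frac{2031924}{2045421} - \frac{1143422}{667852}\right)}{-2263378 - 3359580} = \frac{690554 + \left(\frac{2031924}{2045421} - \frac{1143422}{667852}\right)}{-2263378 - 3359580} = \frac{690554 + \left(2031924 \cdot \frac{1}{2045421} - \frac{571711}{333926}\right)}{-5622958} = \left(690554 + \left(\frac{677308}{681807} - \frac{571711}{333926}\right)\right) \left(- \frac{1}{5622958}\right) = \left(690554 - \frac{163625810569}{227673084282}\right) \left(- \frac{1}{5622958}\right) = \frac{157220395417461659}{227673084282} \left(- \frac{1}{5622958}\right) = - \frac{157220395417461659}{1280196190648146156}$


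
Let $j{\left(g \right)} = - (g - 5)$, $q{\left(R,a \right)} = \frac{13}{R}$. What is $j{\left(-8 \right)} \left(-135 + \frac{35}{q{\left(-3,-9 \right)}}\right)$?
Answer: $-1860$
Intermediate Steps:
$j{\left(g \right)} = 5 - g$ ($j{\left(g \right)} = - (g - 5) = - (-5 + g) = 5 - g$)
$j{\left(-8 \right)} \left(-135 + \frac{35}{q{\left(-3,-9 \right)}}\right) = \left(5 - -8\right) \left(-135 + \frac{35}{13 \frac{1}{-3}}\right) = \left(5 + 8\right) \left(-135 + \frac{35}{13 \left(- \frac{1}{3}\right)}\right) = 13 \left(-135 + \frac{35}{- \frac{13}{3}}\right) = 13 \left(-135 + 35 \left(- \frac{3}{13}\right)\right) = 13 \left(-135 - \frac{105}{13}\right) = 13 \left(- \frac{1860}{13}\right) = -1860$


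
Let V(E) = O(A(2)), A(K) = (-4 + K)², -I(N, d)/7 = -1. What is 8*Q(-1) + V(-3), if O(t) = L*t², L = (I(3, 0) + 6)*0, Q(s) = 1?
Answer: 8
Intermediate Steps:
I(N, d) = 7 (I(N, d) = -7*(-1) = 7)
L = 0 (L = (7 + 6)*0 = 13*0 = 0)
O(t) = 0 (O(t) = 0*t² = 0)
V(E) = 0
8*Q(-1) + V(-3) = 8*1 + 0 = 8 + 0 = 8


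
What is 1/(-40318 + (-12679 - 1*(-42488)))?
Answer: -1/10509 ≈ -9.5156e-5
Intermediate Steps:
1/(-40318 + (-12679 - 1*(-42488))) = 1/(-40318 + (-12679 + 42488)) = 1/(-40318 + 29809) = 1/(-10509) = -1/10509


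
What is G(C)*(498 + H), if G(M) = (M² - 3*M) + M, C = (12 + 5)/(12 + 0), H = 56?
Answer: -32963/72 ≈ -457.82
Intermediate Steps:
C = 17/12 ≈ 1.4167
G(M) = M² - 2*M
G(C)*(498 + H) = (17*(-2 + 17/12)/12)*(498 + 56) = ((17/12)*(-7/12))*554 = -119/144*554 = -32963/72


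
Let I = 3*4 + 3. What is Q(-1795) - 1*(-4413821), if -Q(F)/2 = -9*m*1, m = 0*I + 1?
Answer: 4413839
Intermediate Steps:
I = 15 (I = 12 + 3 = 15)
m = 1 (m = 0*15 + 1 = 0 + 1 = 1)
Q(F) = 18 (Q(F) = -2*(-9*1) = -(-18) = -2*(-9) = 18)
Q(-1795) - 1*(-4413821) = 18 - 1*(-4413821) = 18 + 4413821 = 4413839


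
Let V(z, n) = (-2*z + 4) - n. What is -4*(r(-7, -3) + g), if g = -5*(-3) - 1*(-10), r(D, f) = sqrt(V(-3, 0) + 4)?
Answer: -100 - 4*sqrt(14) ≈ -114.97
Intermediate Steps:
V(z, n) = 4 - n - 2*z (V(z, n) = (4 - 2*z) - n = 4 - n - 2*z)
r(D, f) = sqrt(14) (r(D, f) = sqrt((4 - 1*0 - 2*(-3)) + 4) = sqrt((4 + 0 + 6) + 4) = sqrt(10 + 4) = sqrt(14))
g = 25 (g = 15 + 10 = 25)
-4*(r(-7, -3) + g) = -4*(sqrt(14) + 25) = -4*(25 + sqrt(14)) = -100 - 4*sqrt(14)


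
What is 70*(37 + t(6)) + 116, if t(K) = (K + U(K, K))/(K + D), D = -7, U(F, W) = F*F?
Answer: -234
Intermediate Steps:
U(F, W) = F²
t(K) = (K + K²)/(-7 + K) (t(K) = (K + K²)/(K - 7) = (K + K²)/(-7 + K))
70*(37 + t(6)) + 116 = 70*(37 + 6*(1 + 6)/(-7 + 6)) + 116 = 70*(37 + 6*7/(-1)) + 116 = 70*(37 + 6*(-1)*7) + 116 = 70*(37 - 42) + 116 = 70*(-5) + 116 = -350 + 116 = -234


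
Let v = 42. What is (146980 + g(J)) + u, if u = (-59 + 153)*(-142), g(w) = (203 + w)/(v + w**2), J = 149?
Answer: 2972376928/22243 ≈ 1.3363e+5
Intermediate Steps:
g(w) = (203 + w)/(42 + w**2)
u = -13348 (u = 94*(-142) = -13348)
(146980 + g(J)) + u = (146980 + (203 + 149)/(42 + 149**2)) - 13348 = (146980 + 352/(42 + 22201)) - 13348 = (146980 + 352/22243) - 13348 = 3269276492/22243 - 13348 = 2972376928/22243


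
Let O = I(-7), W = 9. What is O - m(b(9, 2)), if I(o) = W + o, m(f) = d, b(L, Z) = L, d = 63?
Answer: -61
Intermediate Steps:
m(f) = 63
I(o) = 9 + o
O = 2 (O = 9 - 7 = 2)
O - m(b(9, 2)) = 2 - 1*63 = 2 - 63 = -61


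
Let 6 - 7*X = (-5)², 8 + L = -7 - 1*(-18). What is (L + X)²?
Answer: 4/49 ≈ 0.081633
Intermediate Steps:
L = 3 (L = -8 + (-7 - 1*(-18)) = -8 + (-7 + 18) = -8 + 11 = 3)
X = -19/7 (X = 6/7 - ⅐*(-5)² = 6/7 - ⅐*25 = 6/7 - 25/7 = -19/7 ≈ -2.7143)
(L + X)² = (3 - 19/7)² = (2/7)² = 4/49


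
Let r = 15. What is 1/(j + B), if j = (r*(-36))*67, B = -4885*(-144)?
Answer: 1/667260 ≈ 1.4987e-6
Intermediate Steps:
B = 703440
j = -36180 (j = (15*(-36))*67 = -540*67 = -36180)
1/(j + B) = 1/(-36180 + 703440) = 1/667260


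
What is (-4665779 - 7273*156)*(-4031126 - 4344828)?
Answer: 48583607175118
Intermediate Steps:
(-4665779 - 7273*156)*(-4031126 - 4344828) = (-4665779 - 1134588)*(-8375954) = -5800367*(-8375954) = 48583607175118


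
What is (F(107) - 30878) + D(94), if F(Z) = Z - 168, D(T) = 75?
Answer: -30864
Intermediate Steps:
F(Z) = -168 + Z
(F(107) - 30878) + D(94) = ((-168 + 107) - 30878) + 75 = (-61 - 30878) + 75 = -30939 + 75 = -30864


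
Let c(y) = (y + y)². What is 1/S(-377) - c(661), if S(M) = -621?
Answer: -1085311765/621 ≈ -1.7477e+6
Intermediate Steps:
c(y) = 4*y² (c(y) = (2*y)² = 4*y²)
1/S(-377) - c(661) = 1/(-621) - 4*661² = -1/621 - 4*436921 = -1/621 - 1*1747684 = -1/621 - 1747684 = -1085311765/621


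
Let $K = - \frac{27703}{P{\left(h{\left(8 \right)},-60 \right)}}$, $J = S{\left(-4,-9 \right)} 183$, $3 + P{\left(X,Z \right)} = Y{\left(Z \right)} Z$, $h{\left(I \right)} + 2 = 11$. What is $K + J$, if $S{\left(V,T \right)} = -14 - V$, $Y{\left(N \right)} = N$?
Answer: $- \frac{6610213}{3597} \approx -1837.7$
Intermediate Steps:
$h{\left(I \right)} = 9$ ($h{\left(I \right)} = -2 + 11 = 9$)
$P{\left(X,Z \right)} = -3 + Z^{2}$ ($P{\left(X,Z \right)} = -3 + Z Z = -3 + Z^{2}$)
$J = -1830$ ($J = \left(-14 - -4\right) 183 = \left(-14 + 4\right) 183 = \left(-10\right) 183 = -1830$)
$K = - \frac{27703}{3597}$ ($K = - \frac{27703}{-3 + \left(-60\right)^{2}} = - \frac{27703}{-3 + 3600} = - \frac{27703}{3597} \approx -7.7017$)
$K + J = - \frac{27703}{3597} - 1830 = - \frac{6610213}{3597}$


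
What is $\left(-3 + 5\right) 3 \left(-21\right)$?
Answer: $-126$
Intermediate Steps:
$\left(-3 + 5\right) 3 \left(-21\right) = 2 \cdot 3 \left(-21\right) = 6 \left(-21\right) = -126$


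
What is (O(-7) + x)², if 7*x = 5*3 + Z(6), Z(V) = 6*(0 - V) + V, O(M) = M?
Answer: 4096/49 ≈ 83.592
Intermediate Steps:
Z(V) = -5*V (Z(V) = 6*(-V) + V = -6*V + V = -5*V)
x = -15/7 (x = (5*3 - 5*6)/7 = (15 - 30)/7 = (⅐)*(-15) = -15/7 ≈ -2.1429)
(O(-7) + x)² = (-7 - 15/7)² = (-64/7)² = 4096/49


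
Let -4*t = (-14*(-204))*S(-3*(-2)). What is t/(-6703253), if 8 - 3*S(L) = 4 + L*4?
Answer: -280/394309 ≈ -0.00071010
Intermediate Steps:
S(L) = 4/3 - 4*L/3 (S(L) = 8/3 - (4 + L*4)/3 = 8/3 - (4 + 4*L)/3 = 8/3 + (-4/3 - 4*L/3) = 4/3 - 4*L/3)
t = 4760 (t = -(-14*(-204))*(4/3 - (-4)*(-2))/4 = -714*(4/3 - 4/3*6) = -714*(4/3 - 8) = -714*(-20)/3 = -¼*(-19040) = 4760)
t/(-6703253) = 4760/(-6703253) = 4760*(-1/6703253) = -280/394309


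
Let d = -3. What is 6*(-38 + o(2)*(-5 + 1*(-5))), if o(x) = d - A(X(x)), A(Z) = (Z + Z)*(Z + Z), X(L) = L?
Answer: 912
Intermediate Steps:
A(Z) = 4*Z² (A(Z) = (2*Z)*(2*Z) = 4*Z²)
o(x) = -3 - 4*x²
6*(-38 + o(2)*(-5 + 1*(-5))) = 6*(-38 + (-3 - 4*2²)*(-5 + 1*(-5))) = 6*(-38 + (-3 - 4*4)*(-5 - 5)) = 6*(-38 + (-3 - 16)*(-10)) = 6*(-38 - 19*(-10)) = 6*(-38 + 190) = 6*152 = 912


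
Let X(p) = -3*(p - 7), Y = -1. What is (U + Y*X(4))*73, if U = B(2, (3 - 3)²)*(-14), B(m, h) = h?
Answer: -657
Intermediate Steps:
X(p) = 21 - 3*p (X(p) = -3*(-7 + p) = 21 - 3*p)
U = 0 (U = (3 - 3)²*(-14) = 0²*(-14) = 0*(-14) = 0)
(U + Y*X(4))*73 = (0 - (21 - 3*4))*73 = (0 - (21 - 12))*73 = (0 - 1*9)*73 = (0 - 9)*73 = -9*73 = -657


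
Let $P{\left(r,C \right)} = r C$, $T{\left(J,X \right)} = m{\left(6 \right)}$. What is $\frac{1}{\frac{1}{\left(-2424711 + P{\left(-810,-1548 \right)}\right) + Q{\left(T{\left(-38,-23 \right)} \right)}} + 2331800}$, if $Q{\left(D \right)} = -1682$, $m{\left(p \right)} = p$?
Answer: $\frac{1172513}{2734065813399} \approx 4.2885 \cdot 10^{-7}$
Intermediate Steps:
$T{\left(J,X \right)} = 6$
$P{\left(r,C \right)} = C r$
$\frac{1}{\frac{1}{\left(-2424711 + P{\left(-810,-1548 \right)}\right) + Q{\left(T{\left(-38,-23 \right)} \right)}} + 2331800} = \frac{1}{\frac{1}{\left(-2424711 - -1253880\right) - 1682} + 2331800} = \frac{1}{\frac{1}{\left(-2424711 + 1253880\right) - 1682} + 2331800} = \frac{1}{\frac{1}{-1170831 - 1682} + 2331800} = \frac{1}{\frac{1}{-1172513} + 2331800} = \frac{1}{- \frac{1}{1172513} + 2331800} = \frac{1}{\frac{2734065813399}{1172513}} = \frac{1172513}{2734065813399}$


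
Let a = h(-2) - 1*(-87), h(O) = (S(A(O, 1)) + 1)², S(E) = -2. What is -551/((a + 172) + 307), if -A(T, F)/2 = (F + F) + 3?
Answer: -551/567 ≈ -0.97178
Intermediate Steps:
A(T, F) = -6 - 4*F (A(T, F) = -2*((F + F) + 3) = -2*(2*F + 3) = -2*(3 + 2*F) = -6 - 4*F)
h(O) = 1 (h(O) = (-2 + 1)² = (-1)² = 1)
a = 88 (a = 1 - 1*(-87) = 1 + 87 = 88)
-551/((a + 172) + 307) = -551/((88 + 172) + 307) = -551/(260 + 307) = -551/567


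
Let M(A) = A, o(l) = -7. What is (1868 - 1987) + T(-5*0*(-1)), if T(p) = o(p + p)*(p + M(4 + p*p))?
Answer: -147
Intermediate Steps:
T(p) = -28 - 7*p - 7*p² (T(p) = -7*(p + (4 + p*p)) = -7*(p + (4 + p²)) = -7*(4 + p + p²) = -28 - 7*p - 7*p²)
(1868 - 1987) + T(-5*0*(-1)) = (1868 - 1987) + (-28 - 7*(-5*0)*(-1) - 7*(-5*0*(-1))²) = -119 + (-28 - 0*(-1) - 7*(0*(-1))²) = -119 + (-28 - 7*0 - 7*0²) = -119 + (-28 + 0 - 7*0) = -119 + (-28 + 0 + 0) = -119 - 28 = -147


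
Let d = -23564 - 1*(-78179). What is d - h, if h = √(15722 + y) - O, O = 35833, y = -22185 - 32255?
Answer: 90448 - 9*I*√478 ≈ 90448.0 - 196.77*I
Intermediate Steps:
y = -54440
h = -35833 + 9*I*√478 (h = √(15722 - 54440) - 1*35833 = √(-38718) - 35833 = 9*I*√478 - 35833 = -35833 + 9*I*√478 ≈ -35833.0 + 196.77*I)
d = 54615 (d = -23564 + 78179 = 54615)
d - h = 54615 - (-35833 + 9*I*√478) = 54615 + (35833 - 9*I*√478) = 90448 - 9*I*√478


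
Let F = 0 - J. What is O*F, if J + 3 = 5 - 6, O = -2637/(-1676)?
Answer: 2637/419 ≈ 6.2936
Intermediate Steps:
O = 2637/1676 (O = -2637*(-1/1676) = 2637/1676 ≈ 1.5734)
J = -4 (J = -3 + (5 - 6) = -3 - 1 = -4)
F = 4 (F = 0 - 1*(-4) = 0 + 4 = 4)
O*F = (2637/1676)*4 = 2637/419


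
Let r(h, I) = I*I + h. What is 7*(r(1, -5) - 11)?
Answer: 105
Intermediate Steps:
r(h, I) = h + I² (r(h, I) = I² + h = h + I²)
7*(r(1, -5) - 11) = 7*((1 + (-5)²) - 11) = 7*((1 + 25) - 11) = 7*(26 - 11) = 7*15 = 105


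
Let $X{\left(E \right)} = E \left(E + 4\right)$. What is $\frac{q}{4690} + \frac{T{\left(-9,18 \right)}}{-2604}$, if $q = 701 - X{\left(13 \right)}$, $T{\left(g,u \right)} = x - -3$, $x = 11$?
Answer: $\frac{8459}{87234} \approx 0.096969$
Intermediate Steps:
$X{\left(E \right)} = E \left(4 + E\right)$
$T{\left(g,u \right)} = 14$ ($T{\left(g,u \right)} = 11 - -3 = 11 + 3 = 14$)
$q = 480$ ($q = 701 - 13 \left(4 + 13\right) = 701 - 13 \cdot 17 = 701 - 221 = 480$)
$\frac{q}{4690} + \frac{T{\left(-9,18 \right)}}{-2604} = \frac{480}{4690} + \frac{14}{-2604} = 480 \cdot \frac{1}{4690} + 14 \left(- \frac{1}{2604}\right) = \frac{48}{469} - \frac{1}{186} = \frac{8459}{87234}$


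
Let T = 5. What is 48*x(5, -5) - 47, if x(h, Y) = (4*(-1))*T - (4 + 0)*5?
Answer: -1967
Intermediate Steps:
x(h, Y) = -40 (x(h, Y) = (4*(-1))*5 - (4 + 0)*5 = -4*5 - 4*5 = -20 - 1*20 = -20 - 20 = -40)
48*x(5, -5) - 47 = 48*(-40) - 47 = -1920 - 47 = -1967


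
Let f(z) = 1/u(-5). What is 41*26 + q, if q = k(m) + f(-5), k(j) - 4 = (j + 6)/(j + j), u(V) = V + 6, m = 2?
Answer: 1073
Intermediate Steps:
u(V) = 6 + V
k(j) = 4 + (6 + j)/(2*j) (k(j) = 4 + (j + 6)/(j + j) = 4 + (6 + j)/((2*j)) = 4 + (6 + j)*(1/(2*j)) = 4 + (6 + j)/(2*j))
f(z) = 1 (f(z) = 1/(6 - 5) = 1/1 = 1)
q = 7 (q = (9/2 + 3/2) + 1 = 6 + 1 = 7)
41*26 + q = 41*26 + 7 = 1066 + 7 = 1073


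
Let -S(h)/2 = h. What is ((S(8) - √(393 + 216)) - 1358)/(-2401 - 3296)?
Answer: 458/1899 + √609/5697 ≈ 0.24551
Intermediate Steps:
S(h) = -2*h
((S(8) - √(393 + 216)) - 1358)/(-2401 - 3296) = ((-2*8 - √(393 + 216)) - 1358)/(-2401 - 3296) = ((-16 - √609) - 1358)/(-5697) = (-1374 - √609)*(-1/5697) = 458/1899 + √609/5697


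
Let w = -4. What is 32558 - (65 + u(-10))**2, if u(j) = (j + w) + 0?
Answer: 29957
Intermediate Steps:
u(j) = -4 + j (u(j) = (j - 4) + 0 = (-4 + j) + 0 = -4 + j)
32558 - (65 + u(-10))**2 = 32558 - (65 + (-4 - 10))**2 = 32558 - (65 - 14)**2 = 32558 - 1*51**2 = 32558 - 1*2601 = 32558 - 2601 = 29957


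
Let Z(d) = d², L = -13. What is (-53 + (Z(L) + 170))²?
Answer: 81796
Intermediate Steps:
(-53 + (Z(L) + 170))² = (-53 + ((-13)² + 170))² = (-53 + (169 + 170))² = (-53 + 339)² = 286² = 81796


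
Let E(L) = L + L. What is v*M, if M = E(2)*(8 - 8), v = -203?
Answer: 0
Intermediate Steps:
E(L) = 2*L
M = 0 (M = (2*2)*(8 - 8) = 4*0 = 0)
v*M = -203*0 = 0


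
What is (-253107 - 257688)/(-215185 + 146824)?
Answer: 170265/22787 ≈ 7.4720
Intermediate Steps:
(-253107 - 257688)/(-215185 + 146824) = -510795/(-68361) = -510795*(-1/68361) = 170265/22787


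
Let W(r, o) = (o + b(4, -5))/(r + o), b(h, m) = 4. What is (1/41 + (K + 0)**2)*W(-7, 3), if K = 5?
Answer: -3591/82 ≈ -43.793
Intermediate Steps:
W(r, o) = (4 + o)/(o + r) (W(r, o) = (o + 4)/(r + o) = (4 + o)/(o + r))
(1/41 + (K + 0)**2)*W(-7, 3) = (1/41 + (5 + 0)**2)*((4 + 3)/(3 - 7)) = (1/41 + 5**2)*(7/(-4)) = (1/41 + 25)*(-1/4*7) = (1026/41)*(-7/4) = -3591/82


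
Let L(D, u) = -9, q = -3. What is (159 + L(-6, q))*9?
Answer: 1350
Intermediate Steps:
(159 + L(-6, q))*9 = (159 - 9)*9 = 150*9 = 1350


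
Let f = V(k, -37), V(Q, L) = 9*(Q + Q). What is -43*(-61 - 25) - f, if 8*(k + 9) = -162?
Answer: 8449/2 ≈ 4224.5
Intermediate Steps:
k = -117/4 (k = -9 + (⅛)*(-162) = -9 - 81/4 = -117/4 ≈ -29.250)
V(Q, L) = 18*Q (V(Q, L) = 9*(2*Q) = 18*Q)
f = -1053/2 (f = 18*(-117/4) = -1053/2 ≈ -526.50)
-43*(-61 - 25) - f = -43*(-61 - 25) - 1*(-1053/2) = -43*(-86) + 1053/2 = 3698 + 1053/2 = 8449/2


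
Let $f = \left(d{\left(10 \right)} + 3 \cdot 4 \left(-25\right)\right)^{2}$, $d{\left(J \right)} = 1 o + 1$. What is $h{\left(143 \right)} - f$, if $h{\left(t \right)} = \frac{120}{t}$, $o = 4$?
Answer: $- \frac{12444455}{143} \approx -87024.0$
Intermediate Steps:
$d{\left(J \right)} = 5$ ($d{\left(J \right)} = 1 \cdot 4 + 1 = 4 + 1 = 5$)
$f = 87025$ ($f = \left(5 + 3 \cdot 4 \left(-25\right)\right)^{2} = \left(5 + 12 \left(-25\right)\right)^{2} = \left(5 - 300\right)^{2} = \left(-295\right)^{2} = 87025$)
$h{\left(143 \right)} - f = \frac{120}{143} - 87025 = - \frac{12444455}{143}$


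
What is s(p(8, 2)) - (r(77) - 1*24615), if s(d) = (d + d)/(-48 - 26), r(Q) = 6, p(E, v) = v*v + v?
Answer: 910527/37 ≈ 24609.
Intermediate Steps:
p(E, v) = v + v² (p(E, v) = v² + v = v + v²)
s(d) = -d/37 (s(d) = (2*d)/(-74) = (2*d)*(-1/74) = -d/37)
s(p(8, 2)) - (r(77) - 1*24615) = -2*(1 + 2)/37 - (6 - 1*24615) = -2*3/37 - (6 - 24615) = -1/37*6 - 1*(-24609) = -6/37 + 24609 = 910527/37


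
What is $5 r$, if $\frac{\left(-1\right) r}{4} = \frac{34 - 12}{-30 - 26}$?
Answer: $\frac{55}{7} \approx 7.8571$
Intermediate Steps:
$r = \frac{11}{7}$ ($r = - 4 \frac{34 - 12}{-30 - 26} = - 4 \frac{22}{-56} = - 4 \cdot 22 \left(- \frac{1}{56}\right) = \left(-4\right) \left(- \frac{11}{28}\right) = \frac{11}{7} \approx 1.5714$)
$5 r = 5 \cdot \frac{11}{7} = \frac{55}{7}$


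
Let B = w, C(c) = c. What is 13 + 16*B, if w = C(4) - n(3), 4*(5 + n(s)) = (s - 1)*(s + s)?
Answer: 109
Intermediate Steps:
n(s) = -5 + s*(-1 + s)/2 (n(s) = -5 + ((s - 1)*(s + s))/4 = -5 + ((-1 + s)*(2*s))/4 = -5 + (2*s*(-1 + s))/4 = -5 + s*(-1 + s)/2)
w = 6 (w = 4 - (-5 + (1/2)*3**2 - 1/2*3) = 4 - (-5 + (1/2)*9 - 3/2) = 4 - (-5 + 9/2 - 3/2) = 4 - 1*(-2) = 4 + 2 = 6)
B = 6
13 + 16*B = 13 + 16*6 = 13 + 96 = 109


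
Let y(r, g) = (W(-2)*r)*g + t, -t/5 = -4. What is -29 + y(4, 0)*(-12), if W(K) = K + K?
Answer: -269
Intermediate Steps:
W(K) = 2*K
t = 20 (t = -5*(-4) = 20)
y(r, g) = 20 - 4*g*r (y(r, g) = ((2*(-2))*r)*g + 20 = (-4*r)*g + 20 = -4*g*r + 20 = 20 - 4*g*r)
-29 + y(4, 0)*(-12) = -29 + (20 - 4*0*4)*(-12) = -29 + (20 + 0)*(-12) = -29 + 20*(-12) = -29 - 240 = -269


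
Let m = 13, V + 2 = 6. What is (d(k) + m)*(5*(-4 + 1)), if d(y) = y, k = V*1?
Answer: -255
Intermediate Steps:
V = 4 (V = -2 + 6 = 4)
k = 4 (k = 4*1 = 4)
(d(k) + m)*(5*(-4 + 1)) = (4 + 13)*(5*(-4 + 1)) = 17*(5*(-3)) = 17*(-15) = -255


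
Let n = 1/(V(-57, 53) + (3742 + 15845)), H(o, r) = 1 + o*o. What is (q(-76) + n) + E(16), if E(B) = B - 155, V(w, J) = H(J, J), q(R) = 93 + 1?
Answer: -1007864/22397 ≈ -45.000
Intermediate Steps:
q(R) = 94
H(o, r) = 1 + o**2
V(w, J) = 1 + J**2
E(B) = -155 + B
n = 1/22397 (n = 1/((1 + 53**2) + (3742 + 15845)) = 1/((1 + 2809) + 19587) = 1/(2810 + 19587) = 1/22397 ≈ 4.4649e-5)
(q(-76) + n) + E(16) = (94 + 1/22397) + (-155 + 16) = 2105319/22397 - 139 = -1007864/22397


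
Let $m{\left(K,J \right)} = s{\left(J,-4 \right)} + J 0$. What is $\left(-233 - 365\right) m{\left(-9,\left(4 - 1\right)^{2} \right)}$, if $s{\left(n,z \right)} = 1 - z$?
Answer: $-2990$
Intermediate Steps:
$m{\left(K,J \right)} = 5$ ($m{\left(K,J \right)} = \left(1 - -4\right) + J 0 = \left(1 + 4\right) + 0 = 5 + 0 = 5$)
$\left(-233 - 365\right) m{\left(-9,\left(4 - 1\right)^{2} \right)} = \left(-233 - 365\right) 5 = \left(-598\right) 5 = -2990$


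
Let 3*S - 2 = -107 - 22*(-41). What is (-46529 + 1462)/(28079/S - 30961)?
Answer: 35918399/24591680 ≈ 1.4606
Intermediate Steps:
S = 797/3 (S = 2/3 + (-107 - 22*(-41))/3 = 2/3 + (-107 + 902)/3 = 2/3 + (1/3)*795 = 2/3 + 265 = 797/3 ≈ 265.67)
(-46529 + 1462)/(28079/S - 30961) = (-46529 + 1462)/(28079/(797/3) - 30961) = -45067/(28079*(3/797) - 30961) = -45067/(84237/797 - 30961) = -45067/(-24591680/797) = -45067*(-797/24591680) = 35918399/24591680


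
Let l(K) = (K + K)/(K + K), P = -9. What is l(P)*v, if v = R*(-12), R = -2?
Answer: 24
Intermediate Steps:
v = 24 (v = -2*(-12) = 24)
l(K) = 1 (l(K) = (2*K)/((2*K)) = (2*K)*(1/(2*K)) = 1)
l(P)*v = 1*24 = 24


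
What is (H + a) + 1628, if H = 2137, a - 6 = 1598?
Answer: 5369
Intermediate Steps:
a = 1604 (a = 6 + 1598 = 1604)
(H + a) + 1628 = (2137 + 1604) + 1628 = 3741 + 1628 = 5369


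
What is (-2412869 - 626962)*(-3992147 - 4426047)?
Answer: 25589887085214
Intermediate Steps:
(-2412869 - 626962)*(-3992147 - 4426047) = -3039831*(-8418194) = 25589887085214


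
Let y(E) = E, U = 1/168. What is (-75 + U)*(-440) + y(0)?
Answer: 692945/21 ≈ 32997.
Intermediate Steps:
U = 1/168 ≈ 0.0059524
(-75 + U)*(-440) + y(0) = (-75 + 1/168)*(-440) + 0 = -12599/168*(-440) + 0 = 692945/21 + 0 = 692945/21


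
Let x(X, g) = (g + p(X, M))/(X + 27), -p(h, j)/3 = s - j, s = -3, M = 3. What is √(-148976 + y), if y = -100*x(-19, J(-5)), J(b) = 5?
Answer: I*√597054/2 ≈ 386.35*I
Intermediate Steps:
p(h, j) = 9 + 3*j (p(h, j) = -3*(-3 - j) = 9 + 3*j)
x(X, g) = (18 + g)/(27 + X) (x(X, g) = (g + (9 + 3*3))/(X + 27) = (g + (9 + 9))/(27 + X) = (g + 18)/(27 + X) = (18 + g)/(27 + X))
y = -575/2 (y = -100*(18 + 5)/(27 - 19) = -100*23/8 = -575/2 ≈ -287.50)
√(-148976 + y) = √(-148976 - 575/2) = √(-298527/2) = I*√597054/2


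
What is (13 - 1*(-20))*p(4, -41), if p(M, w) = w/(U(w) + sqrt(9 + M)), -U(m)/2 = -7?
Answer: -6314/61 + 451*sqrt(13)/61 ≈ -76.851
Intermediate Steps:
U(m) = 14 (U(m) = -2*(-7) = 14)
p(M, w) = w/(14 + sqrt(9 + M))
(13 - 1*(-20))*p(4, -41) = (13 - 1*(-20))*(-41/(14 + sqrt(9 + 4))) = (13 + 20)*(-41/(14 + sqrt(13))) = 33*(-41/(14 + sqrt(13))) = -1353/(14 + sqrt(13))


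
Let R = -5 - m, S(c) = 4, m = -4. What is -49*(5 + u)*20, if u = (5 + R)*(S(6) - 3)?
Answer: -8820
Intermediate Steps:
R = -1 (R = -5 - 1*(-4) = -5 + 4 = -1)
u = 4 (u = (5 - 1)*(4 - 3) = 4*1 = 4)
-49*(5 + u)*20 = -49*(5 + 4)*20 = -49*9*20 = -7*63*20 = -441*20 = -8820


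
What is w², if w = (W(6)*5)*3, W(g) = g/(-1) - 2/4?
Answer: 38025/4 ≈ 9506.3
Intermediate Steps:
W(g) = -½ - g (W(g) = g*(-1) - 2*¼ = -g - ½ = -½ - g)
w = -195/2 (w = ((-½ - 1*6)*5)*3 = ((-½ - 6)*5)*3 = -13/2*5*3 = -65/2*3 = -195/2 ≈ -97.500)
w² = (-195/2)² = 38025/4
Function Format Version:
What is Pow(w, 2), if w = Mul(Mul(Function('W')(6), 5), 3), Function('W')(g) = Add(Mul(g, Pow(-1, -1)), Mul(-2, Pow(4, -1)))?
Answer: Rational(38025, 4) ≈ 9506.3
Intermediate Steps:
Function('W')(g) = Add(Rational(-1, 2), Mul(-1, g)) (Function('W')(g) = Add(Mul(g, -1), Mul(-2, Rational(1, 4))) = Add(Mul(-1, g), Rational(-1, 2)) = Add(Rational(-1, 2), Mul(-1, g)))
w = Rational(-195, 2) (w = Mul(Mul(Add(Rational(-1, 2), Mul(-1, 6)), 5), 3) = Mul(Mul(Add(Rational(-1, 2), -6), 5), 3) = Mul(Mul(Rational(-13, 2), 5), 3) = Mul(Rational(-65, 2), 3) = Rational(-195, 2) ≈ -97.500)
Pow(w, 2) = Pow(Rational(-195, 2), 2) = Rational(38025, 4)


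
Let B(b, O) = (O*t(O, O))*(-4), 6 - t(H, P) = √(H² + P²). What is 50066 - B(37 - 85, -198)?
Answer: 45314 + 156816*√2 ≈ 2.6709e+5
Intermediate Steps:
t(H, P) = 6 - √(H² + P²)
B(b, O) = -4*O*(6 - √2*√(O²)) (B(b, O) = (O*(6 - √(O² + O²)))*(-4) = (O*(6 - √(2*O²)))*(-4) = (O*(6 - √2*√(O²)))*(-4) = -4*O*(6 - √2*√(O²)))
50066 - B(37 - 85, -198) = 50066 - 4*(-198)*(-6 + √2*√((-198)²)) = 50066 - 4*(-198)*(-6 + √2*√39204) = 50066 - 4*(-198)*(-6 + √2*198) = 50066 - 4*(-198)*(-6 + 198*√2) = 50066 - (4752 - 156816*√2) = 50066 + (-4752 + 156816*√2) = 45314 + 156816*√2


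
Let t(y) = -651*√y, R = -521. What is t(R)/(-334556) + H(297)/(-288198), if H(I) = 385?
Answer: -385/288198 + 651*I*√521/334556 ≈ -0.0013359 + 0.044415*I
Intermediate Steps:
t(R)/(-334556) + H(297)/(-288198) = -651*I*√521/(-334556) + 385/(-288198) = -651*I*√521*(-1/334556) + 385*(-1/288198) = -651*I*√521*(-1/334556) - 385/288198 = 651*I*√521/334556 - 385/288198 = -385/288198 + 651*I*√521/334556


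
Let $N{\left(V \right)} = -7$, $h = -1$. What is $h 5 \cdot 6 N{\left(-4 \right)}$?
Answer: $210$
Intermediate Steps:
$h 5 \cdot 6 N{\left(-4 \right)} = \left(-1\right) 5 \cdot 6 \left(-7\right) = \left(-5\right) 6 \left(-7\right) = \left(-30\right) \left(-7\right) = 210$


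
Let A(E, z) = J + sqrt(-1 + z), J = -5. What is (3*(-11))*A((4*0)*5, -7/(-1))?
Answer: 165 - 33*sqrt(6) ≈ 84.167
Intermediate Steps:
A(E, z) = -5 + sqrt(-1 + z)
(3*(-11))*A((4*0)*5, -7/(-1)) = (3*(-11))*(-5 + sqrt(-1 - 7/(-1))) = -33*(-5 + sqrt(-1 - 7*(-1))) = -33*(-5 + sqrt(-1 + 7)) = -33*(-5 + sqrt(6)) = 165 - 33*sqrt(6)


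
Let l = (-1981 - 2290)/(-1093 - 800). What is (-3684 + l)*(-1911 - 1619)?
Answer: 24602479730/1893 ≈ 1.2997e+7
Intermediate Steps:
l = 4271/1893 (l = -4271/(-1893) = -4271*(-1/1893) = 4271/1893 ≈ 2.2562)
(-3684 + l)*(-1911 - 1619) = (-3684 + 4271/1893)*(-1911 - 1619) = -6969541/1893*(-3530) = 24602479730/1893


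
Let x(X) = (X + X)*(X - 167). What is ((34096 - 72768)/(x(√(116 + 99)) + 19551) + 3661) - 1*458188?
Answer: -170564675256899/375255821 - 12916448*√215/375255821 ≈ -4.5453e+5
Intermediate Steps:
x(X) = 2*X*(-167 + X) (x(X) = (2*X)*(-167 + X) = 2*X*(-167 + X))
((34096 - 72768)/(x(√(116 + 99)) + 19551) + 3661) - 1*458188 = ((34096 - 72768)/(2*√(116 + 99)*(-167 + √(116 + 99)) + 19551) + 3661) - 1*458188 = (-38672/(2*√215*(-167 + √215) + 19551) + 3661) - 458188 = (-38672/(19551 + 2*√215*(-167 + √215)) + 3661) - 458188 = (3661 - 38672/(19551 + 2*√215*(-167 + √215))) - 458188 = -454527 - 38672/(19551 + 2*√215*(-167 + √215))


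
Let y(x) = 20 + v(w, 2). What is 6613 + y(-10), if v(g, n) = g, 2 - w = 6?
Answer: 6629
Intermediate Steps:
w = -4 (w = 2 - 1*6 = 2 - 6 = -4)
y(x) = 16 (y(x) = 20 - 4 = 16)
6613 + y(-10) = 6613 + 16 = 6629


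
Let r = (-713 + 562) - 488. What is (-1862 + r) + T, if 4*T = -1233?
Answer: -11237/4 ≈ -2809.3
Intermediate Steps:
T = -1233/4 (T = (¼)*(-1233) = -1233/4 ≈ -308.25)
r = -639 (r = -151 - 488 = -639)
(-1862 + r) + T = (-1862 - 639) - 1233/4 = -2501 - 1233/4 = -11237/4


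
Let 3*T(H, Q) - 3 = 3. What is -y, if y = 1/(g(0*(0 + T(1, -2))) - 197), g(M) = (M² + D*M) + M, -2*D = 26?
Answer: 1/197 ≈ 0.0050761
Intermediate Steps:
D = -13 (D = -½*26 = -13)
T(H, Q) = 2 (T(H, Q) = 1 + (⅓)*3 = 1 + 1 = 2)
g(M) = M² - 12*M (g(M) = (M² - 13*M) + M = M² - 12*M)
y = -1/197 (y = 1/((0*(0 + 2))*(-12 + 0*(0 + 2)) - 197) = 1/((0*2)*(-12 + 0*2) - 197) = 1/(0*(-12 + 0) - 197) = 1/(0*(-12) - 197) = 1/(0 - 197) = 1/(-197) = -1/197 ≈ -0.0050761)
-y = -1*(-1/197) = 1/197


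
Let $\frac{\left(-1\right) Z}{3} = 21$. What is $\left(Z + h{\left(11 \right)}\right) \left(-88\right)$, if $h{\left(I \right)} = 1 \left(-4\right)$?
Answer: $5896$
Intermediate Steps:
$Z = -63$ ($Z = \left(-3\right) 21 = -63$)
$h{\left(I \right)} = -4$
$\left(Z + h{\left(11 \right)}\right) \left(-88\right) = \left(-63 - 4\right) \left(-88\right) = \left(-67\right) \left(-88\right) = 5896$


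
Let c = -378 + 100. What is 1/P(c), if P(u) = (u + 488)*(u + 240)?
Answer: -1/7980 ≈ -0.00012531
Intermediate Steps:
c = -278
P(u) = (240 + u)*(488 + u) (P(u) = (488 + u)*(240 + u) = (240 + u)*(488 + u))
1/P(c) = 1/(117120 + (-278)**2 + 728*(-278)) = 1/(117120 + 77284 - 202384) = 1/(-7980) = -1/7980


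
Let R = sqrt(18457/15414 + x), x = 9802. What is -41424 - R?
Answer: -41424 - sqrt(2329155359790)/15414 ≈ -41523.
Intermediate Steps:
R = sqrt(2329155359790)/15414 (R = sqrt(18457/15414 + 9802) = sqrt(151106485/15414) = sqrt(2329155359790)/15414 ≈ 99.011)
-41424 - R = -41424 - sqrt(2329155359790)/15414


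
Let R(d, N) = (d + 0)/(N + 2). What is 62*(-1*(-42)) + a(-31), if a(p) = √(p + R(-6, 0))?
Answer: 2604 + I*√34 ≈ 2604.0 + 5.831*I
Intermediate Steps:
R(d, N) = d/(2 + N)
a(p) = √(-3 + p) (a(p) = √(p - 6/(2 + 0)) = √(p - 6/2) = √(p - 6*½) = √(p - 3) = √(-3 + p))
62*(-1*(-42)) + a(-31) = 62*(-1*(-42)) + √(-3 - 31) = 62*42 + √(-34) = 2604 + I*√34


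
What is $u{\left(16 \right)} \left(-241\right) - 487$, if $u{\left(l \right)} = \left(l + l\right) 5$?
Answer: $-39047$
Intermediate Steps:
$u{\left(l \right)} = 10 l$ ($u{\left(l \right)} = 2 l 5 = 10 l$)
$u{\left(16 \right)} \left(-241\right) - 487 = 10 \cdot 16 \left(-241\right) - 487 = 160 \left(-241\right) - 487 = -38560 - 487 = -39047$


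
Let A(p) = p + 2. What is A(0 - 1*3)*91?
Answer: -91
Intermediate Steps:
A(p) = 2 + p
A(0 - 1*3)*91 = (2 + (0 - 1*3))*91 = (2 + (0 - 3))*91 = (2 - 3)*91 = -1*91 = -91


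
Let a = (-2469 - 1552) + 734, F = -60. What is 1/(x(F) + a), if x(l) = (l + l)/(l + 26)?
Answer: -17/55819 ≈ -0.00030456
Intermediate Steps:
a = -3287 (a = -4021 + 734 = -3287)
x(l) = 2*l/(26 + l) (x(l) = (2*l)/(26 + l) = 2*l/(26 + l))
1/(x(F) + a) = 1/(2*(-60)/(26 - 60) - 3287) = 1/(2*(-60)/(-34) - 3287) = 1/(2*(-60)*(-1/34) - 3287) = 1/(60/17 - 3287) = 1/(-55819/17) = -17/55819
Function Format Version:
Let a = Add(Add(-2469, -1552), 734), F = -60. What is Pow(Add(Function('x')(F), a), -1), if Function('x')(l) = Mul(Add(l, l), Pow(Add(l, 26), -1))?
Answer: Rational(-17, 55819) ≈ -0.00030456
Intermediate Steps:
a = -3287 (a = Add(-4021, 734) = -3287)
Function('x')(l) = Mul(2, l, Pow(Add(26, l), -1)) (Function('x')(l) = Mul(Mul(2, l), Pow(Add(26, l), -1)) = Mul(2, l, Pow(Add(26, l), -1)))
Pow(Add(Function('x')(F), a), -1) = Pow(Add(Mul(2, -60, Pow(Add(26, -60), -1)), -3287), -1) = Pow(Add(Mul(2, -60, Pow(-34, -1)), -3287), -1) = Pow(Add(Mul(2, -60, Rational(-1, 34)), -3287), -1) = Pow(Add(Rational(60, 17), -3287), -1) = Pow(Rational(-55819, 17), -1) = Rational(-17, 55819)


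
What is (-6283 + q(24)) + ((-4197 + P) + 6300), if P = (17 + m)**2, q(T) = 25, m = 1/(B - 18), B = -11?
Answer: -3252291/841 ≈ -3867.2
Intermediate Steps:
m = -1/29 (m = 1/(-11 - 18) = 1/(-29) = -1/29 ≈ -0.034483)
P = 242064/841 (P = (17 - 1/29)**2 = (492/29)**2 = 242064/841 ≈ 287.83)
(-6283 + q(24)) + ((-4197 + P) + 6300) = (-6283 + 25) + ((-4197 + 242064/841) + 6300) = -6258 + (-3287613/841 + 6300) = -6258 + 2010687/841 = -3252291/841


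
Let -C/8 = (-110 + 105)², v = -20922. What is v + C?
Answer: -21122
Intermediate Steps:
C = -200 (C = -8*(-110 + 105)² = -8*(-5)² = -8*25 = -200)
v + C = -20922 - 200 = -21122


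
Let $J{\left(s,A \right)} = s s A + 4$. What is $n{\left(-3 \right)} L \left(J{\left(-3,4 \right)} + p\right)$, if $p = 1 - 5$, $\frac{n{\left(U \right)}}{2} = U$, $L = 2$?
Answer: $-432$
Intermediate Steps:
$n{\left(U \right)} = 2 U$
$J{\left(s,A \right)} = 4 + A s^{2}$ ($J{\left(s,A \right)} = s^{2} A + 4 = A s^{2} + 4 = 4 + A s^{2}$)
$p = -4$ ($p = 1 - 5 = -4$)
$n{\left(-3 \right)} L \left(J{\left(-3,4 \right)} + p\right) = 2 \left(-3\right) 2 \left(\left(4 + 4 \left(-3\right)^{2}\right) - 4\right) = - 6 \cdot 2 \left(\left(4 + 4 \cdot 9\right) - 4\right) = - 6 \cdot 2 \left(\left(4 + 36\right) - 4\right) = - 6 \cdot 2 \left(40 - 4\right) = - 6 \cdot 2 \cdot 36 = \left(-6\right) 72 = -432$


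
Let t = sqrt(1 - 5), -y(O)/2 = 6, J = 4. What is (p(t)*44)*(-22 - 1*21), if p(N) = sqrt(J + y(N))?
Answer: -3784*I*sqrt(2) ≈ -5351.4*I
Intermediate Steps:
y(O) = -12 (y(O) = -2*6 = -12)
t = 2*I (t = sqrt(-4) = 2*I ≈ 2.0*I)
p(N) = 2*I*sqrt(2) (p(N) = sqrt(4 - 12) = sqrt(-8) = 2*I*sqrt(2))
(p(t)*44)*(-22 - 1*21) = ((2*I*sqrt(2))*44)*(-22 - 1*21) = (88*I*sqrt(2))*(-22 - 21) = (88*I*sqrt(2))*(-43) = -3784*I*sqrt(2)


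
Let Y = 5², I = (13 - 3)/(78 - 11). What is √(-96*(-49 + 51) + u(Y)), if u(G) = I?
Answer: I*√861218/67 ≈ 13.851*I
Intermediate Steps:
I = 10/67 ≈ 0.14925
Y = 25
u(G) = 10/67
√(-96*(-49 + 51) + u(Y)) = √(-96*(-49 + 51) + 10/67) = √(-96*2 + 10/67) = √(-192 + 10/67) = √(-12854/67) = I*√861218/67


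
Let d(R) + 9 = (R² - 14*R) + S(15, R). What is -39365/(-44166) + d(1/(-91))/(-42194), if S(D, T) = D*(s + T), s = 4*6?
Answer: 11787280159/13349460579 ≈ 0.88298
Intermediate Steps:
s = 24
S(D, T) = D*(24 + T)
d(R) = 351 + R + R² (d(R) = -9 + ((R² - 14*R) + 15*(24 + R)) = -9 + ((R² - 14*R) + (360 + 15*R)) = -9 + (360 + R + R²) = 351 + R + R²)
-39365/(-44166) + d(1/(-91))/(-42194) = -39365/(-44166) + (351 + 1/(-91) + (1/(-91))²)/(-42194) = -39365*(-1/44166) + (351 - 1/91 + (-1/91)²)*(-1/42194) = 39365/44166 + (351 - 1/91 + 1/8281)*(-1/42194) = 39365/44166 + (2906541/8281)*(-1/42194) = 39365/44166 - 170973/20553442 = 11787280159/13349460579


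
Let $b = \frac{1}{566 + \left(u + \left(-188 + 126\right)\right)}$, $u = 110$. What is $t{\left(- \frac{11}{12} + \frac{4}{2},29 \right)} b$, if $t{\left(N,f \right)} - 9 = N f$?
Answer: $\frac{485}{7368} \approx 0.065825$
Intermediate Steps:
$b = \frac{1}{614}$ ($b = \frac{1}{566 + \left(110 + \left(-188 + 126\right)\right)} = \frac{1}{566 + \left(110 - 62\right)} = \frac{1}{566 + 48} = \frac{1}{614} \approx 0.0016287$)
$t{\left(N,f \right)} = 9 + N f$
$t{\left(- \frac{11}{12} + \frac{4}{2},29 \right)} b = \left(9 + \left(- \frac{11}{12} + \frac{4}{2}\right) 29\right) \frac{1}{614} = \left(9 + \left(\left(-11\right) \frac{1}{12} + 4 \cdot \frac{1}{2}\right) 29\right) \frac{1}{614} = \left(9 + \left(- \frac{11}{12} + 2\right) 29\right) \frac{1}{614} = \left(9 + \frac{13}{12} \cdot 29\right) \frac{1}{614} = \left(9 + \frac{377}{12}\right) \frac{1}{614} = \frac{485}{12} \cdot \frac{1}{614} = \frac{485}{7368}$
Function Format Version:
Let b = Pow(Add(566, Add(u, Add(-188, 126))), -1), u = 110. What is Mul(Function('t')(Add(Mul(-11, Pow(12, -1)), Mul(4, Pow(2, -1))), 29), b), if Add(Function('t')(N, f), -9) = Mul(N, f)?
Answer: Rational(485, 7368) ≈ 0.065825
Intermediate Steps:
b = Rational(1, 614) (b = Pow(Add(566, Add(110, Add(-188, 126))), -1) = Pow(Add(566, Add(110, -62)), -1) = Pow(Add(566, 48), -1) = Pow(614, -1) = Rational(1, 614) ≈ 0.0016287)
Function('t')(N, f) = Add(9, Mul(N, f))
Mul(Function('t')(Add(Mul(-11, Pow(12, -1)), Mul(4, Pow(2, -1))), 29), b) = Mul(Add(9, Mul(Add(Mul(-11, Pow(12, -1)), Mul(4, Pow(2, -1))), 29)), Rational(1, 614)) = Mul(Add(9, Mul(Add(Mul(-11, Rational(1, 12)), Mul(4, Rational(1, 2))), 29)), Rational(1, 614)) = Mul(Add(9, Mul(Add(Rational(-11, 12), 2), 29)), Rational(1, 614)) = Mul(Add(9, Mul(Rational(13, 12), 29)), Rational(1, 614)) = Mul(Add(9, Rational(377, 12)), Rational(1, 614)) = Mul(Rational(485, 12), Rational(1, 614)) = Rational(485, 7368)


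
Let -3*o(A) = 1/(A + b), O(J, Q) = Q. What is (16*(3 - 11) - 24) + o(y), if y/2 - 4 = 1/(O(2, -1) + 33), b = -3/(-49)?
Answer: -2905048/19107 ≈ -152.04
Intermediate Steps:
b = 3/49 (b = -3*(-1/49) = 3/49 ≈ 0.061224)
y = 129/16 (y = 8 + 2/(-1 + 33) = 8 + 2/32 = 8 + 2*(1/32) = 8 + 1/16 = 129/16 ≈ 8.0625)
o(A) = -1/(3*(3/49 + A)) (o(A) = -1/(3*(A + 3/49)) = -1/(3*(3/49 + A)))
(16*(3 - 11) - 24) + o(y) = (16*(3 - 11) - 24) - 49/(9 + 147*(129/16)) = (16*(-8) - 24) - 49/(9 + 18963/16) = (-128 - 24) - 49/19107/16 = -152 - 49*16/19107 = -152 - 784/19107 = -2905048/19107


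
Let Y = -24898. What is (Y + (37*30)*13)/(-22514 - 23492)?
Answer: 5234/23003 ≈ 0.22754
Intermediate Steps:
(Y + (37*30)*13)/(-22514 - 23492) = (-24898 + (37*30)*13)/(-22514 - 23492) = (-24898 + 1110*13)/(-46006) = (-24898 + 14430)*(-1/46006) = -10468*(-1/46006) = 5234/23003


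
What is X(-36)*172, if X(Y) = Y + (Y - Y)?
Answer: -6192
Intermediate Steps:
X(Y) = Y (X(Y) = Y + 0 = Y)
X(-36)*172 = -36*172 = -6192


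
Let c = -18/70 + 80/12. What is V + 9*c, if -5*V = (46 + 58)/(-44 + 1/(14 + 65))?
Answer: 7073537/121625 ≈ 58.159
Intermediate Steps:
V = 8216/17375 (V = -(46 + 58)/(5*(-44 + 1/(14 + 65))) = -104/(5*(-44 + 1/79)) = -104/(5*(-3475/79)) = -104*(-79)/(5*3475) = -⅕*(-8216/3475) = 8216/17375 ≈ 0.47286)
c = 673/105 (c = -18*1/70 + 80*(1/12) = -9/35 + 20/3 = 673/105 ≈ 6.4095)
V + 9*c = 8216/17375 + 9*(673/105) = 8216/17375 + 2019/35 = 7073537/121625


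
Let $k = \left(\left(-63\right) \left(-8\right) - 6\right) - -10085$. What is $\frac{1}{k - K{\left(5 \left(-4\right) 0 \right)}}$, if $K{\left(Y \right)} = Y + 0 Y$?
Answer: $\frac{1}{10583} \approx 9.4491 \cdot 10^{-5}$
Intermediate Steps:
$K{\left(Y \right)} = Y$ ($K{\left(Y \right)} = Y + 0 = Y$)
$k = 10583$ ($k = \left(504 - 6\right) + 10085 = 498 + 10085 = 10583$)
$\frac{1}{k - K{\left(5 \left(-4\right) 0 \right)}} = \frac{1}{10583 - 5 \left(-4\right) 0} = \frac{1}{10583 - \left(-20\right) 0} = \frac{1}{10583 - 0} = \frac{1}{10583 + 0} = \frac{1}{10583}$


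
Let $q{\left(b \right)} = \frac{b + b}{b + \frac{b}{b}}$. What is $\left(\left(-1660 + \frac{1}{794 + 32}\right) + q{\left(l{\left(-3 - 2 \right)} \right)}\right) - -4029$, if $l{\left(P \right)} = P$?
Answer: $\frac{979430}{413} \approx 2371.5$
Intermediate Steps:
$q{\left(b \right)} = \frac{2 b}{1 + b}$ ($q{\left(b \right)} = \frac{2 b}{b + 1} = \frac{2 b}{1 + b}$)
$\left(\left(-1660 + \frac{1}{794 + 32}\right) + q{\left(l{\left(-3 - 2 \right)} \right)}\right) - -4029 = \left(\left(-1660 + \frac{1}{794 + 32}\right) + \frac{2 \left(-3 - 2\right)}{1 - 5}\right) - -4029 = \left(\left(-1660 + \frac{1}{826}\right) + 2 \left(-5\right) \frac{1}{1 - 5}\right) + 4029 = \left(\left(-1660 + \frac{1}{826}\right) + 2 \left(-5\right) \frac{1}{-4}\right) + 4029 = \left(- \frac{1371159}{826} + 2 \left(-5\right) \left(- \frac{1}{4}\right)\right) + 4029 = \left(- \frac{1371159}{826} + \frac{5}{2}\right) + 4029 = - \frac{684547}{413} + 4029 = \frac{979430}{413}$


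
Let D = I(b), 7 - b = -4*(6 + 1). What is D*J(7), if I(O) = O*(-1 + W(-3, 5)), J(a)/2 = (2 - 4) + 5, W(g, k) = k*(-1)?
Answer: -1260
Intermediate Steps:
W(g, k) = -k
J(a) = 6 (J(a) = 2*((2 - 4) + 5) = 2*(-2 + 5) = 2*3 = 6)
b = 35 (b = 7 - (-4)*(6 + 1) = 7 - (-4)*7 = 7 - 1*(-28) = 7 + 28 = 35)
I(O) = -6*O (I(O) = O*(-1 - 1*5) = O*(-1 - 5) = O*(-6) = -6*O)
D = -210 (D = -6*35 = -210)
D*J(7) = -210*6 = -1260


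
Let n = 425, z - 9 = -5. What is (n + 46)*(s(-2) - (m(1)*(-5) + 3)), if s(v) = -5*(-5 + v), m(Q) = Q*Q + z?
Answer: 26847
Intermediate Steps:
z = 4 (z = 9 - 5 = 4)
m(Q) = 4 + Q**2 (m(Q) = Q*Q + 4 = Q**2 + 4 = 4 + Q**2)
s(v) = 25 - 5*v
(n + 46)*(s(-2) - (m(1)*(-5) + 3)) = (425 + 46)*((25 - 5*(-2)) - ((4 + 1**2)*(-5) + 3)) = 471*((25 + 10) - ((4 + 1)*(-5) + 3)) = 471*(35 - (5*(-5) + 3)) = 471*(35 - (-25 + 3)) = 471*(35 - 1*(-22)) = 471*(35 + 22) = 471*57 = 26847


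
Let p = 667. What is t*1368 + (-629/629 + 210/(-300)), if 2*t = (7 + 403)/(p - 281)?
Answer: 1398919/1930 ≈ 724.83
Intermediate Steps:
t = 205/386 (t = ((7 + 403)/(667 - 281))/2 = (410/386)/2 = (410*(1/386))/2 = (½)*(205/193) = 205/386 ≈ 0.53109)
t*1368 + (-629/629 + 210/(-300)) = (205/386)*1368 + (-629/629 + 210/(-300)) = 140220/193 + (-629*1/629 + 210*(-1/300)) = 140220/193 + (-1 - 7/10) = 140220/193 - 17/10 = 1398919/1930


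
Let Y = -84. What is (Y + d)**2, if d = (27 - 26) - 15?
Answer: 9604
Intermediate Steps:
d = -14 (d = 1 - 15 = -14)
(Y + d)**2 = (-84 - 14)**2 = (-98)**2 = 9604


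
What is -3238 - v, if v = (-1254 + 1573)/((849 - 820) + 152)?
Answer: -586397/181 ≈ -3239.8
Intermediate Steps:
v = 319/181 (v = 319/(29 + 152) = 319/181 ≈ 1.7624)
-3238 - v = -3238 - 1*319/181 = -3238 - 319/181 = -586397/181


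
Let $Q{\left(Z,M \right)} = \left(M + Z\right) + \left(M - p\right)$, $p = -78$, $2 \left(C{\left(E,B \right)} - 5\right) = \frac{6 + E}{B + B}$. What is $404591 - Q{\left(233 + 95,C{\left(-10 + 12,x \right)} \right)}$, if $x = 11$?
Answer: $\frac{4445921}{11} \approx 4.0417 \cdot 10^{5}$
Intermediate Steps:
$C{\left(E,B \right)} = 5 + \frac{6 + E}{4 B}$ ($C{\left(E,B \right)} = 5 + \frac{\left(6 + E\right) \frac{1}{B + B}}{2} = 5 + \frac{\left(6 + E\right) \frac{1}{2 B}}{2} = 5 + \frac{\frac{1}{2} \frac{1}{B} \left(6 + E\right)}{2} = 5 + \frac{6 + E}{4 B}$)
$Q{\left(Z,M \right)} = 78 + Z + 2 M$ ($Q{\left(Z,M \right)} = \left(M + Z\right) + \left(M - -78\right) = \left(M + Z\right) + \left(M + 78\right) = \left(M + Z\right) + \left(78 + M\right) = 78 + Z + 2 M$)
$404591 - Q{\left(233 + 95,C{\left(-10 + 12,x \right)} \right)} = 404591 - \left(78 + \left(233 + 95\right) + 2 \frac{6 + \left(-10 + 12\right) + 20 \cdot 11}{4 \cdot 11}\right) = 404591 - \left(78 + 328 + 2 \cdot \frac{1}{4} \cdot \frac{1}{11} \left(6 + 2 + 220\right)\right) = 404591 - \left(78 + 328 + 2 \cdot \frac{1}{4} \cdot \frac{1}{11} \cdot 228\right) = 404591 - \left(78 + 328 + 2 \cdot \frac{57}{11}\right) = 404591 - \left(78 + 328 + \frac{114}{11}\right) = 404591 - \frac{4580}{11} = \frac{4445921}{11}$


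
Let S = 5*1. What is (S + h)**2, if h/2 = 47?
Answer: 9801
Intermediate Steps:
S = 5
h = 94 (h = 2*47 = 94)
(S + h)**2 = (5 + 94)**2 = 99**2 = 9801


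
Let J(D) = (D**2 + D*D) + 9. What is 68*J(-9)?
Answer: 11628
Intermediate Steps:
J(D) = 9 + 2*D**2 (J(D) = (D**2 + D**2) + 9 = 2*D**2 + 9 = 9 + 2*D**2)
68*J(-9) = 68*(9 + 2*(-9)**2) = 68*(9 + 2*81) = 68*(9 + 162) = 68*171 = 11628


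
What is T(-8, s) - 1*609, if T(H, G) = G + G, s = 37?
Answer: -535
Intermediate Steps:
T(H, G) = 2*G
T(-8, s) - 1*609 = 2*37 - 1*609 = 74 - 609 = -535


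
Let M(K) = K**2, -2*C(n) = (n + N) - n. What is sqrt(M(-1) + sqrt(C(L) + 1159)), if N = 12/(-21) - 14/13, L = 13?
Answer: sqrt(8281 + 182*sqrt(2401126))/91 ≈ 5.9208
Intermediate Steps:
N = -150/91 (N = 12*(-1/21) - 14*1/13 = -4/7 - 14/13 = -150/91 ≈ -1.6484)
C(n) = 75/91 (C(n) = -((n - 150/91) - n)/2 = -((-150/91 + n) - n)/2 = -1/2*(-150/91) = 75/91)
sqrt(M(-1) + sqrt(C(L) + 1159)) = sqrt((-1)**2 + sqrt(75/91 + 1159)) = sqrt(1 + sqrt(105544/91)) = sqrt(1 + 2*sqrt(2401126)/91)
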